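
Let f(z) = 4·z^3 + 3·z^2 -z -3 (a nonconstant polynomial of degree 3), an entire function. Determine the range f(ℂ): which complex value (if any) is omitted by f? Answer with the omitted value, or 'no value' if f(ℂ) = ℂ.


Little Picard bounds the complement of f(ℂ) to at most one point.
For every w ∈ ℂ, the equation p(z) − w = 0 is a nonconstant polynomial in z and hence has at least one root by the fundamental theorem of algebra. So p is surjective onto ℂ, omitting no value.

Omitted value: no value.


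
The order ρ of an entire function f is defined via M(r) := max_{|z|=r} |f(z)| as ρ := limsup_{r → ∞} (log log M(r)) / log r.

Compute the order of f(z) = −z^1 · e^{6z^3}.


M(r) = max_{|z|=r} |-1|·|z|^1·|e^{6z^3}| = 1·r^1 · e^{6r^3} (the factors attain their maxima compatibly on |z|=r). Then log M(r) = log 1 + 1·log r + 6r^3, dominated by the last term, so log log M(r) ~ 3·log r. The polynomial factor -1z^1 contributes only a log r term and does not affect the order. ρ = 3.
Therefore ρ = 3.

Order ρ = 3.


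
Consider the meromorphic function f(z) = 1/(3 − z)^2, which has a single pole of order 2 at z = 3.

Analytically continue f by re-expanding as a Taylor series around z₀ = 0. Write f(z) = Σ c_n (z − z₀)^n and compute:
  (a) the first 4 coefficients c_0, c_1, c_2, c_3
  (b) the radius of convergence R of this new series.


Let w = z − z₀, so z = z₀ + w.
Then 3 − z = 3 − (z₀ + w) = (3 − z₀) − w = 3 − w.
f(z) = 1/(3 − w)^2 = (1/(3)^2) · (1 − w/(3))^{−2}.
By the binomial series (1−u)^{−2} = Σ_{n≥0} C(n+1, 1) u^n for |u|<1, with u = w/(3):
  c_n = C(n+1, 1) / (3)^(n+2).
  c_0 = 1/(3)^2 = 1/9.
  c_1 = 2/(3)^3 = 2/27.
  c_2 = 3/(3)^4 = 1/27.
  c_3 = 4/(3)^5 = 4/243.
The series is valid for |w/d| < 1, i.e. |z − z₀| < |d|.
Radius of convergence: R = |3 − z₀| = |3| = 3 (distance from z₀ to the singularity z = 3).

c_0 = 1/9, c_1 = 2/27, c_2 = 1/27, c_3 = 4/243; R = 3.


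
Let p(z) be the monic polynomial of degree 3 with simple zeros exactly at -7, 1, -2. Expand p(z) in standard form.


The polynomial is p(z) = ∏_{α ∈ S} (z − α), where S = {-7, 1, -2}.
Expanding the product yields: p(z) = z^3 + 8·z^2 + 5·z -14.
The resulting polynomial has degree 3 and real coefficients as required.

p(z) = z^3 + 8·z^2 + 5·z -14.


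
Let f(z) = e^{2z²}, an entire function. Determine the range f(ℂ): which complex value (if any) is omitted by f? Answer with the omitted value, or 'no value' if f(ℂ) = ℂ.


Little Picard bounds the complement of f(ℂ) to at most one point.
The exponent g(z) = 2z² is a nonconstant polynomial, hence surjective onto ℂ. So e^{g(z)} takes every value in {e^w : w ∈ ℂ} = ℂ ∖ {0}. Adding 0 shifts the range to ℂ ∖ {0}. f omits exactly 0.

Omitted value: 0.


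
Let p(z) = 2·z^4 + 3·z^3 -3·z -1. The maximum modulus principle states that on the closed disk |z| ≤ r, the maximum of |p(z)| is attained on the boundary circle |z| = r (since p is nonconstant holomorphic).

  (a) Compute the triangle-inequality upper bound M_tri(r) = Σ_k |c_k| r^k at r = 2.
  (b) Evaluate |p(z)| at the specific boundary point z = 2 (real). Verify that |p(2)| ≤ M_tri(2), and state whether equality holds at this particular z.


Coefficients: c_0 = -1, c_1 = -3, c_2 = 0, c_3 = 3, c_4 = 2. Radius r = 2.
Part (a). Triangle bound: M_tri(r) = Σ_k |c_k| r^k
  = |-1|·2^0 + |-3|·2^1 + |0|·2^2 + |3|·2^3 + |2|·2^4
  = 1 + 6 + 0 + 24 + 32 = 63.
This bounds M(r) := max_{|z|=r} |p(z)| from above; equality holds iff all terms c_k z^k can be made to align in phase at a single z on |z|=r.
Part (b). At z = 2 (real, on the circle |z| = r):
  p(2) = (-1)·2^0 + (-3)·2^1 + (0)·2^2 + (3)·2^3 + (2)·2^4 = 49.
  |p(2)| = 49.
Check: |p(2)| = 49 ≤ 63 = M_tri(2). ✓ Equality does not hold at z = 2 (the coefficients have mixed signs, so the terms do not all align in phase there).

M_tri(2) = 63; |p(2)| = 49; equality at z=2: no.


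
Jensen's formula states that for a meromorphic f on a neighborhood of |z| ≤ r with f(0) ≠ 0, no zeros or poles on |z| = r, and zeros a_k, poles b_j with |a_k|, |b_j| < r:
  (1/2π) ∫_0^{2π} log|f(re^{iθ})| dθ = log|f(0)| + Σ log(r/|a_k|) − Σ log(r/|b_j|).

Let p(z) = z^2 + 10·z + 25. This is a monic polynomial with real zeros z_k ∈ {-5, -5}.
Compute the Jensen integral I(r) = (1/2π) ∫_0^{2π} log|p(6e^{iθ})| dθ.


Zeros: -5, -5; r = 6.
Inside |z| < r: -5, -5. Outside (|z| ≥ r): ∅.
p(0) = 25, so log|p(0)| = log(25) = 3.2189.
Apply Jensen: I(r) = log|p(0)| + Σ_k log(r/|z_k|), summed over zeros inside |z| < r.
  log(r/|z_k|) for z_k = -5: log(6/5) = 0.1823
  log(r/|z_k|) for z_k = -5: log(6/5) = 0.1823
Sum over inside zeros: 0.3646.
I(r) = log|p(0)| + (inside sum) = 3.2189 + 0.3646 = 3.5835.
Closed form (all zeros inside, monic): I(r) = n·log(r) = 2·log(6) = 3.5835. ✓

I(r) ≈ 3.5835.


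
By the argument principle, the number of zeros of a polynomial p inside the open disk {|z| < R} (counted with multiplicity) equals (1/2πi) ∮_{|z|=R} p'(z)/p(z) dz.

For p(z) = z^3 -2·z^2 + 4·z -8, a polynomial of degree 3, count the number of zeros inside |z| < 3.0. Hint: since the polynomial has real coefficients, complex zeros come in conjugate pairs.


The zeros of p are: (0 + 2i), (0 - 2i), 2.
Their magnitudes are: 2, 2, 2.
Zeros with |z| < R = 3.0: (0 + 2i), (0 - 2i), 2.
Count = 3.
By the argument principle, (1/2πi) ∮_{|z|=R} p'(z)/p(z) dz equals exactly this count.

Number of zeros inside |z| < 3.0: 3.


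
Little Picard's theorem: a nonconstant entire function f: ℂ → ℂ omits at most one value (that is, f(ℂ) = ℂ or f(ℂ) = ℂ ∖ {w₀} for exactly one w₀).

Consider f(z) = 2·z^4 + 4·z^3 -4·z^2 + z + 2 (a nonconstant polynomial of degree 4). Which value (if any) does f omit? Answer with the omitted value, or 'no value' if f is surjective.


Little Picard bounds the complement of f(ℂ) to at most one point.
For every w ∈ ℂ, the equation p(z) − w = 0 is a nonconstant polynomial in z and hence has at least one root by the fundamental theorem of algebra. So p is surjective onto ℂ, omitting no value.

Omitted value: no value.


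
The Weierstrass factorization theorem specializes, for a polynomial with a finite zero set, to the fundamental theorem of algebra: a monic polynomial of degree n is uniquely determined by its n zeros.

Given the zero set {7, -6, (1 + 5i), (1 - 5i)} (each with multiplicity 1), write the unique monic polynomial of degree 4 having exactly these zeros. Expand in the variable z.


The polynomial is p(z) = ∏_{α ∈ S} (z − α), where S = {7, -6, (1 + 5i), (1 - 5i)}.
Expanding the product yields: p(z) = z^4 -3·z^3 -14·z^2 + 58·z -1092.
Note conjugate pairs combine to real quadratics: (z − (1+5i))(z − (1−5i)) = z² − 2z + 26.
The resulting polynomial has degree 4 and real coefficients as required.

p(z) = z^4 -3·z^3 -14·z^2 + 58·z -1092.


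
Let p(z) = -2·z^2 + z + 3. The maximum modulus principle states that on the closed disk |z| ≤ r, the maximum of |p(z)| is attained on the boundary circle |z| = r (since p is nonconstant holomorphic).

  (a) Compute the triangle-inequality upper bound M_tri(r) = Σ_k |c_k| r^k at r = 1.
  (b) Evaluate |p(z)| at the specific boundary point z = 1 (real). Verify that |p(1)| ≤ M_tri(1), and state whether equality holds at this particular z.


Coefficients: c_0 = 3, c_1 = 1, c_2 = -2. Radius r = 1.
Part (a). Triangle bound: M_tri(r) = Σ_k |c_k| r^k
  = |3|·1^0 + |1|·1^1 + |-2|·1^2
  = 3 + 1 + 2 = 6.
This bounds M(r) := max_{|z|=r} |p(z)| from above; equality holds iff all terms c_k z^k can be made to align in phase at a single z on |z|=r.
Part (b). At z = 1 (real, on the circle |z| = r):
  p(1) = (3)·1^0 + (1)·1^1 + (-2)·1^2 = 2.
  |p(1)| = 2.
Check: |p(1)| = 2 ≤ 6 = M_tri(1). ✓ Equality does not hold at z = 1 (the coefficients have mixed signs, so the terms do not all align in phase there).

M_tri(1) = 6; |p(1)| = 2; equality at z=1: no.


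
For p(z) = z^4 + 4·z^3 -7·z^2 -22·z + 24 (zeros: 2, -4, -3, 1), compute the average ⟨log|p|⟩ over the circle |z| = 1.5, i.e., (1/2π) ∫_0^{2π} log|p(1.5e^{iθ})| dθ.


Zeros: -4, -3, 1, 2; r = 1.5.
Inside |z| < r: 1. Outside (|z| ≥ r): -4, -3, 2.
p(0) = 24, so log|p(0)| = log(24) = 3.1781.
Apply Jensen: I(r) = log|p(0)| + Σ_k log(r/|z_k|), summed over zeros inside |z| < r.
  log(r/|z_k|) for z_k = 1: log(1.5/1) = 0.4055
  Outside zeros (-4, -3, 2) contribute nothing to the Jensen sum.
Sum over inside zeros: 0.4055.
I(r) = log|p(0)| + (inside sum) = 3.1781 + 0.4055 = 3.5835.
Note: since some zeros are outside |z| ≤ r, the simplified n·log(r) form does NOT apply — only the inside zeros contribute.

I(r) ≈ 3.5835.


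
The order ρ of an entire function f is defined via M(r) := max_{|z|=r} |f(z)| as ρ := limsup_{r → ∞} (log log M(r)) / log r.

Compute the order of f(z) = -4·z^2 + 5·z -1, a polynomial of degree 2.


|f(z)| ≤ Σ|c_k|·r^k = O(r^2) as r → ∞. Polynomial growth is O(e^{r^ε}) for every ε > 0 (since r^2/e^{r^ε} → 0), so ρ ≤ ε for all ε > 0, i.e. ρ = 0. Every nonconstant polynomial has order 0.
Therefore ρ = 0.

Order ρ = 0.


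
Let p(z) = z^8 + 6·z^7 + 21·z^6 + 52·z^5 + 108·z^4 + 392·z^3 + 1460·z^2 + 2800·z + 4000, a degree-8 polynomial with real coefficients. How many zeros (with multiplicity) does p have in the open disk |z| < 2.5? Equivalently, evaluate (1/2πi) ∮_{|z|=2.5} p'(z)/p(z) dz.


The zeros of p are: (-1 + 3i), (-1 - 3i), (-1 + 2i), (-1 - 2i), (2 + 2i), (2 - 2i), (-3 + 1i), (-3 - 1i).
Their magnitudes are: 3.162, 3.162, 2.236, 2.236, 2.828, 2.828, 3.162, 3.162.
Zeros with |z| < R = 2.5: (-1 + 2i), (-1 - 2i).
Count = 2.
By the argument principle, (1/2πi) ∮_{|z|=R} p'(z)/p(z) dz equals exactly this count.

Number of zeros inside |z| < 2.5: 2.


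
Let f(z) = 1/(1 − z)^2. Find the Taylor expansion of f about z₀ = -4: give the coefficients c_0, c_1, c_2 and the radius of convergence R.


Let w = z − z₀, so z = z₀ + w.
Then 1 − z = 1 − (z₀ + w) = (1 − z₀) − w = 5 − w.
f(z) = 1/(5 − w)^2 = (1/(5)^2) · (1 − w/(5))^{−2}.
By the binomial series (1−u)^{−2} = Σ_{n≥0} C(n+1, 1) u^n for |u|<1, with u = w/(5):
  c_n = C(n+1, 1) / (5)^(n+2).
  c_0 = 1/(5)^2 = 1/25.
  c_1 = 2/(5)^3 = 2/125.
  c_2 = 3/(5)^4 = 3/625.
The series is valid for |w/d| < 1, i.e. |z − z₀| < |d|.
Radius of convergence: R = |1 − z₀| = |5| = 5 (distance from z₀ to the singularity z = 1).

c_0 = 1/25, c_1 = 2/125, c_2 = 3/625; R = 5.


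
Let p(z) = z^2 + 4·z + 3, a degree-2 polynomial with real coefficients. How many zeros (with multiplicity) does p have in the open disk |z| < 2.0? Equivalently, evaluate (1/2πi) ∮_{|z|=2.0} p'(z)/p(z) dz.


The zeros of p are: -1, -3.
Their magnitudes are: 1, 3.
Zeros with |z| < R = 2.0: -1.
Count = 1.
By the argument principle, (1/2πi) ∮_{|z|=R} p'(z)/p(z) dz equals exactly this count.

Number of zeros inside |z| < 2.0: 1.


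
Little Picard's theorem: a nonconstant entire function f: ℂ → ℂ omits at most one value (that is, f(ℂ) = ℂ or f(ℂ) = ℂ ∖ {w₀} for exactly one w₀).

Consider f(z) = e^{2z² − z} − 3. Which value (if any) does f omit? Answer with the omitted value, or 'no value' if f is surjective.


Little Picard bounds the complement of f(ℂ) to at most one point.
The exponent g(z) = 2z² − z is a nonconstant polynomial, hence surjective onto ℂ. So e^{g(z)} takes every value in {e^w : w ∈ ℂ} = ℂ ∖ {0}. Adding -3 shifts the range to ℂ ∖ {-3}. f omits exactly -3.

Omitted value: -3.


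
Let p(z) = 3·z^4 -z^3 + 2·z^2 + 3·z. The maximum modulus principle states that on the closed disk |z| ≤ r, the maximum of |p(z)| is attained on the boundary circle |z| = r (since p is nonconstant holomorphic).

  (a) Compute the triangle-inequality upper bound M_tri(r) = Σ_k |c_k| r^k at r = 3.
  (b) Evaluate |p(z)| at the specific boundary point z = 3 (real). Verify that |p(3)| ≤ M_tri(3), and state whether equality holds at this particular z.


Coefficients: c_0 = 0, c_1 = 3, c_2 = 2, c_3 = -1, c_4 = 3. Radius r = 3.
Part (a). Triangle bound: M_tri(r) = Σ_k |c_k| r^k
  = |0|·3^0 + |3|·3^1 + |2|·3^2 + |-1|·3^3 + |3|·3^4
  = 0 + 9 + 18 + 27 + 243 = 297.
This bounds M(r) := max_{|z|=r} |p(z)| from above; equality holds iff all terms c_k z^k can be made to align in phase at a single z on |z|=r.
Part (b). At z = 3 (real, on the circle |z| = r):
  p(3) = (0)·3^0 + (3)·3^1 + (2)·3^2 + (-1)·3^3 + (3)·3^4 = 243.
  |p(3)| = 243.
Check: |p(3)| = 243 ≤ 297 = M_tri(3). ✓ Equality does not hold at z = 3 (the coefficients have mixed signs, so the terms do not all align in phase there).

M_tri(3) = 297; |p(3)| = 243; equality at z=3: no.


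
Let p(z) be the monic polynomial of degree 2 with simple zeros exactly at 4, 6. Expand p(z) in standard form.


The polynomial is p(z) = ∏_{α ∈ S} (z − α), where S = {4, 6}.
Expanding the product yields: p(z) = z^2 -10·z + 24.
The resulting polynomial has degree 2 and real coefficients as required.

p(z) = z^2 -10·z + 24.


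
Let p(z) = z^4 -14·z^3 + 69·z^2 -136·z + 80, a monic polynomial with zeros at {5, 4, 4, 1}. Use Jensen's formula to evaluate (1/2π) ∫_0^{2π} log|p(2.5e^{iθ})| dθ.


Zeros: 1, 4, 4, 5; r = 2.5.
Inside |z| < r: 1. Outside (|z| ≥ r): 4, 4, 5.
p(0) = 80, so log|p(0)| = log(80) = 4.3820.
Apply Jensen: I(r) = log|p(0)| + Σ_k log(r/|z_k|), summed over zeros inside |z| < r.
  log(r/|z_k|) for z_k = 1: log(2.5/1) = 0.9163
  Outside zeros (4, 4, 5) contribute nothing to the Jensen sum.
Sum over inside zeros: 0.9163.
I(r) = log|p(0)| + (inside sum) = 4.3820 + 0.9163 = 5.2983.
Note: since some zeros are outside |z| ≤ r, the simplified n·log(r) form does NOT apply — only the inside zeros contribute.

I(r) ≈ 5.2983.


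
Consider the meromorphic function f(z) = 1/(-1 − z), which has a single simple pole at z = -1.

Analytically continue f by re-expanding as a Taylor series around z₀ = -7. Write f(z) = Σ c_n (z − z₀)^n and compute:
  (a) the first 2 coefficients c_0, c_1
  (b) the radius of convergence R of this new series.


Let w = z − z₀, so z = z₀ + w.
Then -1 − z = -1 − (z₀ + w) = (-1 − z₀) − w = 6 − w.
f(z) = 1/(6 − w) = (1/(6)) · 1/(1 − w/(6)) = Σ_{n≥0} w^n / (6)^(n+1).
So c_n = 1/(6)^(n+1):
  c_0 = 1/(6)^1 = 1/6.
  c_1 = 1/(6)^2 = 1/36.
The series is valid for |w/d| < 1, i.e. |z − z₀| < |d|.
Radius of convergence: R = |-1 − z₀| = |6| = 6 (distance from z₀ to the singularity z = -1).

c_0 = 1/6, c_1 = 1/36; R = 6.


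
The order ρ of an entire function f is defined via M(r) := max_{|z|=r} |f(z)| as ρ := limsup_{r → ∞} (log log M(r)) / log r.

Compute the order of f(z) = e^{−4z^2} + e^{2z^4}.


Each summand is entire of order 2 and 4 respectively (as in the single-exponential case). The order of a sum is at most the max of the orders, so ρ ≤ 4. For the lower bound: on |z|=r choose arg z so that 2z^4 is real positive; then |e^{2z^4}| = e^{2r^4} while |e^{-4z^2}| ≤ e^{4r^2} = o(e^{2r^4}). So |f| ≥ e^{2r^4}(1 − o(1)) and ρ ≥ 4. Hence ρ = max(2, 4) = 4.
Therefore ρ = 4.

Order ρ = 4.


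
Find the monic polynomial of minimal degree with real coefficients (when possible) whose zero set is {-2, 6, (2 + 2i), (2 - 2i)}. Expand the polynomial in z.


The polynomial is p(z) = ∏_{α ∈ S} (z − α), where S = {-2, 6, (2 + 2i), (2 - 2i)}.
Expanding the product yields: p(z) = z^4 -8·z^3 + 12·z^2 + 16·z -96.
Note conjugate pairs combine to real quadratics: (z − (2+2i))(z − (2−2i)) = z² − 4z + 8.
The resulting polynomial has degree 4 and real coefficients as required.

p(z) = z^4 -8·z^3 + 12·z^2 + 16·z -96.


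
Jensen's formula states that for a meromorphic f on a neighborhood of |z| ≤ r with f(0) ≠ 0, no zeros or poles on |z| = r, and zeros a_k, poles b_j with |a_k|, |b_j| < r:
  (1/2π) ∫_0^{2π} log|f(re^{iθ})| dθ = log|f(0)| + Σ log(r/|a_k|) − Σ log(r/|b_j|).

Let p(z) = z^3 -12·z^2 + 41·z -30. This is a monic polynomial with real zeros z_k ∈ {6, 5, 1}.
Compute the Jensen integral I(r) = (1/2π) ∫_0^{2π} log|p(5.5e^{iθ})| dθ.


Zeros: 1, 5, 6; r = 5.5.
Inside |z| < r: 1, 5. Outside (|z| ≥ r): 6.
p(0) = -30, so log|p(0)| = log(30) = 3.4012.
Apply Jensen: I(r) = log|p(0)| + Σ_k log(r/|z_k|), summed over zeros inside |z| < r.
  log(r/|z_k|) for z_k = 5: log(5.5/5) = 0.0953
  log(r/|z_k|) for z_k = 1: log(5.5/1) = 1.7047
  Outside zeros (6) contribute nothing to the Jensen sum.
Sum over inside zeros: 1.8001.
I(r) = log|p(0)| + (inside sum) = 3.4012 + 1.8001 = 5.2013.
Note: since some zeros are outside |z| ≤ r, the simplified n·log(r) form does NOT apply — only the inside zeros contribute.

I(r) ≈ 5.2013.


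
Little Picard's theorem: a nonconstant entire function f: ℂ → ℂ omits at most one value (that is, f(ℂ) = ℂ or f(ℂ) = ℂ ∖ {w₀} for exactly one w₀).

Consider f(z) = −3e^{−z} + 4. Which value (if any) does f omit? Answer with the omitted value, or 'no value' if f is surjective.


Little Picard bounds the complement of f(ℂ) to at most one point.
e^{−z} is never zero on ℂ, so -3·e^{−z} takes every value in ℂ ∖ {0}. Adding 4 shifts the range to ℂ ∖ {4}. Thus f omits exactly the value 4.

Omitted value: 4.


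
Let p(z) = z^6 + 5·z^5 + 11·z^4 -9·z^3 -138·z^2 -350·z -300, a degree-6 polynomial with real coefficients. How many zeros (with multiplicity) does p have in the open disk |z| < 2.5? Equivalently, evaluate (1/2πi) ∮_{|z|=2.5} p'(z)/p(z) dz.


The zeros of p are: -2, 3, (-2 + 1i), (-2 - 1i), (-1 + 3i), (-1 - 3i).
Their magnitudes are: 2, 3, 2.236, 2.236, 3.162, 3.162.
Zeros with |z| < R = 2.5: -2, (-2 + 1i), (-2 - 1i).
Count = 3.
By the argument principle, (1/2πi) ∮_{|z|=R} p'(z)/p(z) dz equals exactly this count.

Number of zeros inside |z| < 2.5: 3.


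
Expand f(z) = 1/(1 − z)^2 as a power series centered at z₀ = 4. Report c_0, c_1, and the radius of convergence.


Let w = z − z₀, so z = z₀ + w.
Then 1 − z = 1 − (z₀ + w) = (1 − z₀) − w = -3 − w.
f(z) = 1/(-3 − w)^2 = (1/(-3)^2) · (1 − w/(-3))^{−2}.
By the binomial series (1−u)^{−2} = Σ_{n≥0} C(n+1, 1) u^n for |u|<1, with u = w/(-3):
  c_n = C(n+1, 1) / (-3)^(n+2).
  c_0 = 1/(-3)^2 = 1/9.
  c_1 = 2/(-3)^3 = -2/27.
The series is valid for |w/d| < 1, i.e. |z − z₀| < |d|.
Radius of convergence: R = |1 − z₀| = |-3| = 3 (distance from z₀ to the singularity z = 1).

c_0 = 1/9, c_1 = -2/27; R = 3.


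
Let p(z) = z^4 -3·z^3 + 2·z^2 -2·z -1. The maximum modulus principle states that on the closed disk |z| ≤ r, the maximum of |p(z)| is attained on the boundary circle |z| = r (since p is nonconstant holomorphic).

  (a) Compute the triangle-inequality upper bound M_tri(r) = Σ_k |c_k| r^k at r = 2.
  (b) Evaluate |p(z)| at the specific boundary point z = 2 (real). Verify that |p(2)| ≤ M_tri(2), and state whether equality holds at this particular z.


Coefficients: c_0 = -1, c_1 = -2, c_2 = 2, c_3 = -3, c_4 = 1. Radius r = 2.
Part (a). Triangle bound: M_tri(r) = Σ_k |c_k| r^k
  = |-1|·2^0 + |-2|·2^1 + |2|·2^2 + |-3|·2^3 + |1|·2^4
  = 1 + 4 + 8 + 24 + 16 = 53.
This bounds M(r) := max_{|z|=r} |p(z)| from above; equality holds iff all terms c_k z^k can be made to align in phase at a single z on |z|=r.
Part (b). At z = 2 (real, on the circle |z| = r):
  p(2) = (-1)·2^0 + (-2)·2^1 + (2)·2^2 + (-3)·2^3 + (1)·2^4 = -5.
  |p(2)| = 5.
Check: |p(2)| = 5 ≤ 53 = M_tri(2). ✓ Equality does not hold at z = 2 (the coefficients have mixed signs, so the terms do not all align in phase there).

M_tri(2) = 53; |p(2)| = 5; equality at z=2: no.


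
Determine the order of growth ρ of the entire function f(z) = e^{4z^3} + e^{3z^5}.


Each summand is entire of order 3 and 5 respectively (as in the single-exponential case). The order of a sum is at most the max of the orders, so ρ ≤ 5. For the lower bound: on |z|=r choose arg z so that 3z^5 is real positive; then |e^{3z^5}| = e^{3r^5} while |e^{4z^3}| ≤ e^{4r^3} = o(e^{3r^5}). So |f| ≥ e^{3r^5}(1 − o(1)) and ρ ≥ 5. Hence ρ = max(3, 5) = 5.
Therefore ρ = 5.

Order ρ = 5.


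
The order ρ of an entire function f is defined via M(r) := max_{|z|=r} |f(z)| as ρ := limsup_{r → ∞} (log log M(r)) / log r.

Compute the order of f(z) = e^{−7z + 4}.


|e^{−7z + 4}| = e^{Re(-7·z) + 4} ≤ e^{7|z|^1 + 4} = e^{7r^1 + 4} on |z| = r, so ρ ≤ 1. Choosing z on |z|=r so that -7·z is real positive (always possible by picking arg z appropriately) gives |f(z)| = e^{7r^1 + 4}, matching the bound. The additive constant 4 does not affect log log M(r) ~ 1·log r. Hence ρ = 1.
Therefore ρ = 1.

Order ρ = 1.


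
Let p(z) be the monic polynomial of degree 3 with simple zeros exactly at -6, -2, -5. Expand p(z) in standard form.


The polynomial is p(z) = ∏_{α ∈ S} (z − α), where S = {-6, -2, -5}.
Expanding the product yields: p(z) = z^3 + 13·z^2 + 52·z + 60.
The resulting polynomial has degree 3 and real coefficients as required.

p(z) = z^3 + 13·z^2 + 52·z + 60.


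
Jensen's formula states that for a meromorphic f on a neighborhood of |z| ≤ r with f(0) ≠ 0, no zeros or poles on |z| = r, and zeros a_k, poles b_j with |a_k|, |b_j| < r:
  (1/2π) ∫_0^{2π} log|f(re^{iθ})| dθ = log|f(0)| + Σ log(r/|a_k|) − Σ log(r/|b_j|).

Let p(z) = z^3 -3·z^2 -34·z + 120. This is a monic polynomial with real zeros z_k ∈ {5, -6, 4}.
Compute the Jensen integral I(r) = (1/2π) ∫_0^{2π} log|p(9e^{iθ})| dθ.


Zeros: -6, 4, 5; r = 9.
Inside |z| < r: -6, 4, 5. Outside (|z| ≥ r): ∅.
p(0) = 120, so log|p(0)| = log(120) = 4.7875.
Apply Jensen: I(r) = log|p(0)| + Σ_k log(r/|z_k|), summed over zeros inside |z| < r.
  log(r/|z_k|) for z_k = 5: log(9/5) = 0.5878
  log(r/|z_k|) for z_k = -6: log(9/6) = 0.4055
  log(r/|z_k|) for z_k = 4: log(9/4) = 0.8109
Sum over inside zeros: 1.8042.
I(r) = log|p(0)| + (inside sum) = 4.7875 + 1.8042 = 6.5917.
Closed form (all zeros inside, monic): I(r) = n·log(r) = 3·log(9) = 6.5917. ✓

I(r) ≈ 6.5917.


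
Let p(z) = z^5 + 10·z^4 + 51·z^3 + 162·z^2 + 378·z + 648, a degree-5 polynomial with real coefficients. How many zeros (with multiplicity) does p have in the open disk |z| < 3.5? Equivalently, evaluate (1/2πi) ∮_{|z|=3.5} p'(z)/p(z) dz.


The zeros of p are: -4, (0 + 3i), (0 - 3i), (-3 + 3i), (-3 - 3i).
Their magnitudes are: 4, 3, 3, 4.243, 4.243.
Zeros with |z| < R = 3.5: (0 + 3i), (0 - 3i).
Count = 2.
By the argument principle, (1/2πi) ∮_{|z|=R} p'(z)/p(z) dz equals exactly this count.

Number of zeros inside |z| < 3.5: 2.


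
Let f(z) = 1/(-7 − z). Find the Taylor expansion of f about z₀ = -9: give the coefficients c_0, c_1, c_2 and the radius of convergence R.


Let w = z − z₀, so z = z₀ + w.
Then -7 − z = -7 − (z₀ + w) = (-7 − z₀) − w = 2 − w.
f(z) = 1/(2 − w) = (1/(2)) · 1/(1 − w/(2)) = Σ_{n≥0} w^n / (2)^(n+1).
So c_n = 1/(2)^(n+1):
  c_0 = 1/(2)^1 = 1/2.
  c_1 = 1/(2)^2 = 1/4.
  c_2 = 1/(2)^3 = 1/8.
The series is valid for |w/d| < 1, i.e. |z − z₀| < |d|.
Radius of convergence: R = |-7 − z₀| = |2| = 2 (distance from z₀ to the singularity z = -7).

c_0 = 1/2, c_1 = 1/4, c_2 = 1/8; R = 2.


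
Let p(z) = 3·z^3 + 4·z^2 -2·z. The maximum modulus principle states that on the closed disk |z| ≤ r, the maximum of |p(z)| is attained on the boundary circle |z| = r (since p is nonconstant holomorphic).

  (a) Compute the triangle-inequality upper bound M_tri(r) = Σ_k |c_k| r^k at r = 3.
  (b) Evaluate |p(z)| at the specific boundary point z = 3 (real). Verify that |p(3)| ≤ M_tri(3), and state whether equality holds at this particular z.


Coefficients: c_0 = 0, c_1 = -2, c_2 = 4, c_3 = 3. Radius r = 3.
Part (a). Triangle bound: M_tri(r) = Σ_k |c_k| r^k
  = |0|·3^0 + |-2|·3^1 + |4|·3^2 + |3|·3^3
  = 0 + 6 + 36 + 81 = 123.
This bounds M(r) := max_{|z|=r} |p(z)| from above; equality holds iff all terms c_k z^k can be made to align in phase at a single z on |z|=r.
Part (b). At z = 3 (real, on the circle |z| = r):
  p(3) = (0)·3^0 + (-2)·3^1 + (4)·3^2 + (3)·3^3 = 111.
  |p(3)| = 111.
Check: |p(3)| = 111 ≤ 123 = M_tri(3). ✓ Equality does not hold at z = 3 (the coefficients have mixed signs, so the terms do not all align in phase there).

M_tri(3) = 123; |p(3)| = 111; equality at z=3: no.


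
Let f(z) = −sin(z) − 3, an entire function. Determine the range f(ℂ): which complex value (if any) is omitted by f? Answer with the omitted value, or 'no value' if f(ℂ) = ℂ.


Little Picard bounds the complement of f(ℂ) to at most one point.
sin is entire and surjective onto ℂ: for every w ∈ ℂ, sin(ζ) = w has a solution ζ ∈ ℂ (e.g., via the complex inverse arcsin). With ζ = z this gives z = ζ/(1). Then -1·sin(z) takes every value in -1·ℂ = ℂ, and adding -3 is a bijection of ℂ. So f is surjective and omits no value. (Note: only on the real line is sin bounded by [−1, 1].)

Omitted value: no value.


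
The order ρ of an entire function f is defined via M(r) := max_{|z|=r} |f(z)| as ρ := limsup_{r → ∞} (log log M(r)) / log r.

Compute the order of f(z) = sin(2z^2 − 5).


Write sin(w) = (e^{iw} ± e^{−iw})/(2 or 2i), so |sin(w)| ≤ e^{|w|}. With w = 2z^2 − 5, |w| ≤ 2r^2 + 5 on |z|=r, giving M(r) ≤ e^{2r^2 + 5} and ρ ≤ 2. For the lower bound, choose z on |z|=r with 2z^2 purely imaginary of modulus 2r^2; then |sin(2z^2 − 5)| grows like e^{2r^2}/2, so ρ ≥ 2. Hence ρ = 2.
Therefore ρ = 2.

Order ρ = 2.


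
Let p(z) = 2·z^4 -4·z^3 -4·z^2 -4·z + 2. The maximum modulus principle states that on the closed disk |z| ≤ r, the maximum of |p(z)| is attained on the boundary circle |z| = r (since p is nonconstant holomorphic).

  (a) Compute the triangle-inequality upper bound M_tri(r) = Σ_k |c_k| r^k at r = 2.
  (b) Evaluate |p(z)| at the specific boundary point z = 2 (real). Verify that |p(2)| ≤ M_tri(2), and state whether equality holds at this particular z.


Coefficients: c_0 = 2, c_1 = -4, c_2 = -4, c_3 = -4, c_4 = 2. Radius r = 2.
Part (a). Triangle bound: M_tri(r) = Σ_k |c_k| r^k
  = |2|·2^0 + |-4|·2^1 + |-4|·2^2 + |-4|·2^3 + |2|·2^4
  = 2 + 8 + 16 + 32 + 32 = 90.
This bounds M(r) := max_{|z|=r} |p(z)| from above; equality holds iff all terms c_k z^k can be made to align in phase at a single z on |z|=r.
Part (b). At z = 2 (real, on the circle |z| = r):
  p(2) = (2)·2^0 + (-4)·2^1 + (-4)·2^2 + (-4)·2^3 + (2)·2^4 = -22.
  |p(2)| = 22.
Check: |p(2)| = 22 ≤ 90 = M_tri(2). ✓ Equality does not hold at z = 2 (the coefficients have mixed signs, so the terms do not all align in phase there).

M_tri(2) = 90; |p(2)| = 22; equality at z=2: no.


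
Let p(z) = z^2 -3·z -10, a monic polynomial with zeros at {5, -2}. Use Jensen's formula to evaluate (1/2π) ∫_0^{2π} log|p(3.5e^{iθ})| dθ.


Zeros: -2, 5; r = 3.5.
Inside |z| < r: -2. Outside (|z| ≥ r): 5.
p(0) = -10, so log|p(0)| = log(10) = 2.3026.
Apply Jensen: I(r) = log|p(0)| + Σ_k log(r/|z_k|), summed over zeros inside |z| < r.
  log(r/|z_k|) for z_k = -2: log(3.5/2) = 0.5596
  Outside zeros (5) contribute nothing to the Jensen sum.
Sum over inside zeros: 0.5596.
I(r) = log|p(0)| + (inside sum) = 2.3026 + 0.5596 = 2.8622.
Note: since some zeros are outside |z| ≤ r, the simplified n·log(r) form does NOT apply — only the inside zeros contribute.

I(r) ≈ 2.8622.


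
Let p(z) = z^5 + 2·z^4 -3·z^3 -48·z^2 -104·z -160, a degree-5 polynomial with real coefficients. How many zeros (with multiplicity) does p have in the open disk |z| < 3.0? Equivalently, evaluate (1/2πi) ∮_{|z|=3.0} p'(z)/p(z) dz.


The zeros of p are: (-2 + 2i), (-2 - 2i), (-1 + 2i), (-1 - 2i), 4.
Their magnitudes are: 2.828, 2.828, 2.236, 2.236, 4.
Zeros with |z| < R = 3.0: (-2 + 2i), (-2 - 2i), (-1 + 2i), (-1 - 2i).
Count = 4.
By the argument principle, (1/2πi) ∮_{|z|=R} p'(z)/p(z) dz equals exactly this count.

Number of zeros inside |z| < 3.0: 4.


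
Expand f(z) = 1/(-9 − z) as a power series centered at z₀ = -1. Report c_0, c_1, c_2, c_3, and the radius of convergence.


Let w = z − z₀, so z = z₀ + w.
Then -9 − z = -9 − (z₀ + w) = (-9 − z₀) − w = -8 − w.
f(z) = 1/(-8 − w) = (1/(-8)) · 1/(1 − w/(-8)) = Σ_{n≥0} w^n / (-8)^(n+1).
So c_n = 1/(-8)^(n+1):
  c_0 = 1/(-8)^1 = -1/8.
  c_1 = 1/(-8)^2 = 1/64.
  c_2 = 1/(-8)^3 = -1/512.
  c_3 = 1/(-8)^4 = 1/4096.
The series is valid for |w/d| < 1, i.e. |z − z₀| < |d|.
Radius of convergence: R = |-9 − z₀| = |-8| = 8 (distance from z₀ to the singularity z = -9).

c_0 = -1/8, c_1 = 1/64, c_2 = -1/512, c_3 = 1/4096; R = 8.


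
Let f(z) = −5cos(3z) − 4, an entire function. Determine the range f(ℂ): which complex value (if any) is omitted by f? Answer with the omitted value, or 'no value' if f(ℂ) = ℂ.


Little Picard bounds the complement of f(ℂ) to at most one point.
cos is entire and surjective onto ℂ: for every w ∈ ℂ, cos(ζ) = w has a solution ζ ∈ ℂ (e.g., via the complex inverse arccos). With ζ = 3z this gives z = ζ/(3). Then -5·cos(3z) takes every value in -5·ℂ = ℂ, and adding -4 is a bijection of ℂ. So f is surjective and omits no value. (Note: only on the real line is cos bounded by [−1, 1].)

Omitted value: no value.


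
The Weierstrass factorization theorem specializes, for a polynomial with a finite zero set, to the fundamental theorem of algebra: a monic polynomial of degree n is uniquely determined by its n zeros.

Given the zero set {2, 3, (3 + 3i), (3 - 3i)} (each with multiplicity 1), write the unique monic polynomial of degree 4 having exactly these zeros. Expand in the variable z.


The polynomial is p(z) = ∏_{α ∈ S} (z − α), where S = {2, 3, (3 + 3i), (3 - 3i)}.
Expanding the product yields: p(z) = z^4 -11·z^3 + 54·z^2 -126·z + 108.
Note conjugate pairs combine to real quadratics: (z − (3+3i))(z − (3−3i)) = z² − 6z + 18.
The resulting polynomial has degree 4 and real coefficients as required.

p(z) = z^4 -11·z^3 + 54·z^2 -126·z + 108.


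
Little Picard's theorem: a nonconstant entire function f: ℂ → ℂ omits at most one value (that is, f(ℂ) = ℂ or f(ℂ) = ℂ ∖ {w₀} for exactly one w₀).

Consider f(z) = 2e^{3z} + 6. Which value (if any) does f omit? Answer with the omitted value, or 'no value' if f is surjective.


Little Picard bounds the complement of f(ℂ) to at most one point.
e^{3z} is never zero on ℂ, so 2·e^{3z} takes every value in ℂ ∖ {0}. Adding 6 shifts the range to ℂ ∖ {6}. Thus f omits exactly the value 6.

Omitted value: 6.


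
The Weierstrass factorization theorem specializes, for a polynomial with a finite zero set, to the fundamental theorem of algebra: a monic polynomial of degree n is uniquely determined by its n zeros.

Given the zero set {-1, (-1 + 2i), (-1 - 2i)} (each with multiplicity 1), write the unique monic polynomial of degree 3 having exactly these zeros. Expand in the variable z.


The polynomial is p(z) = ∏_{α ∈ S} (z − α), where S = {-1, (-1 + 2i), (-1 - 2i)}.
Expanding the product yields: p(z) = z^3 + 3·z^2 + 7·z + 5.
Note conjugate pairs combine to real quadratics: (z − (-1+2i))(z − (-1−2i)) = z² + 2z + 5.
The resulting polynomial has degree 3 and real coefficients as required.

p(z) = z^3 + 3·z^2 + 7·z + 5.


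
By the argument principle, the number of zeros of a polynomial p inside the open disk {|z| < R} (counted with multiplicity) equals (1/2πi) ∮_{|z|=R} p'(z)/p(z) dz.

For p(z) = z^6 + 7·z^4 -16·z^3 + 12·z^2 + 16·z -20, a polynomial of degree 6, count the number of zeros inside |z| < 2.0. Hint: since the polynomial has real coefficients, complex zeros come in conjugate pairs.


The zeros of p are: 1, (-1 + 3i), (-1 - 3i), -1, (1 + 1i), (1 - 1i).
Their magnitudes are: 1, 3.162, 3.162, 1, 1.414, 1.414.
Zeros with |z| < R = 2.0: 1, -1, (1 + 1i), (1 - 1i).
Count = 4.
By the argument principle, (1/2πi) ∮_{|z|=R} p'(z)/p(z) dz equals exactly this count.

Number of zeros inside |z| < 2.0: 4.


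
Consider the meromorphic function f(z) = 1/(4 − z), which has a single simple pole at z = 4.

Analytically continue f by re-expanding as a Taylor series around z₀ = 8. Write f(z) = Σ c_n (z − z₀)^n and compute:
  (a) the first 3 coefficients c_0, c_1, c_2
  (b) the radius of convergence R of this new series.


Let w = z − z₀, so z = z₀ + w.
Then 4 − z = 4 − (z₀ + w) = (4 − z₀) − w = -4 − w.
f(z) = 1/(-4 − w) = (1/(-4)) · 1/(1 − w/(-4)) = Σ_{n≥0} w^n / (-4)^(n+1).
So c_n = 1/(-4)^(n+1):
  c_0 = 1/(-4)^1 = -1/4.
  c_1 = 1/(-4)^2 = 1/16.
  c_2 = 1/(-4)^3 = -1/64.
The series is valid for |w/d| < 1, i.e. |z − z₀| < |d|.
Radius of convergence: R = |4 − z₀| = |-4| = 4 (distance from z₀ to the singularity z = 4).

c_0 = -1/4, c_1 = 1/16, c_2 = -1/64; R = 4.


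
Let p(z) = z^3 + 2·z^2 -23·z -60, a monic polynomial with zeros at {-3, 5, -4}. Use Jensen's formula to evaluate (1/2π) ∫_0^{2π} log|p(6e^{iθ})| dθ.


Zeros: -4, -3, 5; r = 6.
Inside |z| < r: -4, -3, 5. Outside (|z| ≥ r): ∅.
p(0) = -60, so log|p(0)| = log(60) = 4.0943.
Apply Jensen: I(r) = log|p(0)| + Σ_k log(r/|z_k|), summed over zeros inside |z| < r.
  log(r/|z_k|) for z_k = -3: log(6/3) = 0.6931
  log(r/|z_k|) for z_k = 5: log(6/5) = 0.1823
  log(r/|z_k|) for z_k = -4: log(6/4) = 0.4055
Sum over inside zeros: 1.2809.
I(r) = log|p(0)| + (inside sum) = 4.0943 + 1.2809 = 5.3753.
Closed form (all zeros inside, monic): I(r) = n·log(r) = 3·log(6) = 5.3753. ✓

I(r) ≈ 5.3753.


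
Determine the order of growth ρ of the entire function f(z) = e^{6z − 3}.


|e^{6z − 3}| = e^{Re(6·z) + -3} ≤ e^{6|z|^1 + -3} = e^{6r^1 + -3} on |z| = r, so ρ ≤ 1. Choosing z on |z|=r so that 6·z is real positive (always possible by picking arg z appropriately) gives |f(z)| = e^{6r^1 + -3}, matching the bound. The additive constant -3 does not affect log log M(r) ~ 1·log r. Hence ρ = 1.
Therefore ρ = 1.

Order ρ = 1.


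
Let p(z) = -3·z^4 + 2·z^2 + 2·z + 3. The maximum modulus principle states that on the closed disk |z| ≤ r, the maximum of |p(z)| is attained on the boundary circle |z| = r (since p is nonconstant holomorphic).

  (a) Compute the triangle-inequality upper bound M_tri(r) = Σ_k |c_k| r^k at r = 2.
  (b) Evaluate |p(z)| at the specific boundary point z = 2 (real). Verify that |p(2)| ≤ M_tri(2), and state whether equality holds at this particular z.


Coefficients: c_0 = 3, c_1 = 2, c_2 = 2, c_3 = 0, c_4 = -3. Radius r = 2.
Part (a). Triangle bound: M_tri(r) = Σ_k |c_k| r^k
  = |3|·2^0 + |2|·2^1 + |2|·2^2 + |0|·2^3 + |-3|·2^4
  = 3 + 4 + 8 + 0 + 48 = 63.
This bounds M(r) := max_{|z|=r} |p(z)| from above; equality holds iff all terms c_k z^k can be made to align in phase at a single z on |z|=r.
Part (b). At z = 2 (real, on the circle |z| = r):
  p(2) = (3)·2^0 + (2)·2^1 + (2)·2^2 + (0)·2^3 + (-3)·2^4 = -33.
  |p(2)| = 33.
Check: |p(2)| = 33 ≤ 63 = M_tri(2). ✓ Equality does not hold at z = 2 (the coefficients have mixed signs, so the terms do not all align in phase there).

M_tri(2) = 63; |p(2)| = 33; equality at z=2: no.


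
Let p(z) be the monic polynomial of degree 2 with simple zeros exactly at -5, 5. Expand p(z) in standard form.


The polynomial is p(z) = ∏_{α ∈ S} (z − α), where S = {-5, 5}.
Expanding the product yields: p(z) = z^2 -25.
The resulting polynomial has degree 2 and real coefficients as required.

p(z) = z^2 -25.


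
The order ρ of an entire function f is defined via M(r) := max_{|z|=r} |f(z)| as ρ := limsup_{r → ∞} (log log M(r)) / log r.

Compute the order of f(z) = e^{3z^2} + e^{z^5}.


Each summand is entire of order 2 and 5 respectively (as in the single-exponential case). The order of a sum is at most the max of the orders, so ρ ≤ 5. For the lower bound: on |z|=r choose arg z so that 1z^5 is real positive; then |e^{1z^5}| = e^{1r^5} while |e^{3z^2}| ≤ e^{3r^2} = o(e^{1r^5}). So |f| ≥ e^{1r^5}(1 − o(1)) and ρ ≥ 5. Hence ρ = max(2, 5) = 5.
Therefore ρ = 5.

Order ρ = 5.


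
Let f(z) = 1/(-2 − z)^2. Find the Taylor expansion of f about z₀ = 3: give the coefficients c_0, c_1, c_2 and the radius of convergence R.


Let w = z − z₀, so z = z₀ + w.
Then -2 − z = -2 − (z₀ + w) = (-2 − z₀) − w = -5 − w.
f(z) = 1/(-5 − w)^2 = (1/(-5)^2) · (1 − w/(-5))^{−2}.
By the binomial series (1−u)^{−2} = Σ_{n≥0} C(n+1, 1) u^n for |u|<1, with u = w/(-5):
  c_n = C(n+1, 1) / (-5)^(n+2).
  c_0 = 1/(-5)^2 = 1/25.
  c_1 = 2/(-5)^3 = -2/125.
  c_2 = 3/(-5)^4 = 3/625.
The series is valid for |w/d| < 1, i.e. |z − z₀| < |d|.
Radius of convergence: R = |-2 − z₀| = |-5| = 5 (distance from z₀ to the singularity z = -2).

c_0 = 1/25, c_1 = -2/125, c_2 = 3/625; R = 5.


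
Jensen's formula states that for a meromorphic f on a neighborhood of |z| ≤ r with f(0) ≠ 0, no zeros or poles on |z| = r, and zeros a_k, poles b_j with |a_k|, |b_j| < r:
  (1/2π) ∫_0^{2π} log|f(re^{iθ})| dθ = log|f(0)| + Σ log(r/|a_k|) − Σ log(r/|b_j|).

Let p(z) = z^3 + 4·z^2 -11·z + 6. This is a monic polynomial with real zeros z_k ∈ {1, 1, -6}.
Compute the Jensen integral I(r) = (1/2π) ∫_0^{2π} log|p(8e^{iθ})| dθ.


Zeros: -6, 1, 1; r = 8.
Inside |z| < r: -6, 1, 1. Outside (|z| ≥ r): ∅.
p(0) = 6, so log|p(0)| = log(6) = 1.7918.
Apply Jensen: I(r) = log|p(0)| + Σ_k log(r/|z_k|), summed over zeros inside |z| < r.
  log(r/|z_k|) for z_k = 1: log(8/1) = 2.0794
  log(r/|z_k|) for z_k = 1: log(8/1) = 2.0794
  log(r/|z_k|) for z_k = -6: log(8/6) = 0.2877
Sum over inside zeros: 4.4466.
I(r) = log|p(0)| + (inside sum) = 1.7918 + 4.4466 = 6.2383.
Closed form (all zeros inside, monic): I(r) = n·log(r) = 3·log(8) = 6.2383. ✓

I(r) ≈ 6.2383.


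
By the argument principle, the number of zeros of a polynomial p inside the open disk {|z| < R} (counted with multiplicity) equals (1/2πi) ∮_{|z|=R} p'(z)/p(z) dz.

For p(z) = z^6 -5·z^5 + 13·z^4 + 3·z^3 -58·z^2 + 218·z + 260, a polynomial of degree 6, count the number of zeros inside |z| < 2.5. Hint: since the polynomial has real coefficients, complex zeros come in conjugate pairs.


The zeros of p are: -2, -1, (3 + 2i), (3 - 2i), (1 + 3i), (1 - 3i).
Their magnitudes are: 2, 1, 3.606, 3.606, 3.162, 3.162.
Zeros with |z| < R = 2.5: -2, -1.
Count = 2.
By the argument principle, (1/2πi) ∮_{|z|=R} p'(z)/p(z) dz equals exactly this count.

Number of zeros inside |z| < 2.5: 2.


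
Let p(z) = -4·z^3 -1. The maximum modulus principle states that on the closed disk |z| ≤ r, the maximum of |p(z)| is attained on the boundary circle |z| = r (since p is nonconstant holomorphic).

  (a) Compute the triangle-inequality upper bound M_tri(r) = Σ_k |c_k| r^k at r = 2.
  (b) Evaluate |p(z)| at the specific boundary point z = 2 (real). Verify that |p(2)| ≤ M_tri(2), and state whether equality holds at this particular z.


Coefficients: c_0 = -1, c_1 = 0, c_2 = 0, c_3 = -4. Radius r = 2.
Part (a). Triangle bound: M_tri(r) = Σ_k |c_k| r^k
  = |-1|·2^0 + |0|·2^1 + |0|·2^2 + |-4|·2^3
  = 1 + 0 + 0 + 32 = 33.
This bounds M(r) := max_{|z|=r} |p(z)| from above; equality holds iff all terms c_k z^k can be made to align in phase at a single z on |z|=r.
Part (b). At z = 2 (real, on the circle |z| = r):
  p(2) = (-1)·2^0 + (0)·2^1 + (0)·2^2 + (-4)·2^3 = -33.
  |p(2)| = 33.
Since all nonzero coefficients share the same sign, |p(2)| = 33 = M_tri(2); the triangle bound is attained at z = 2, so in fact M(r) = 33.

M_tri(2) = 33; |p(2)| = 33; equality at z=2: yes.


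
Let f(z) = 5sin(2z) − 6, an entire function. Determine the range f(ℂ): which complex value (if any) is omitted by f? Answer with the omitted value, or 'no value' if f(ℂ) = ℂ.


Little Picard bounds the complement of f(ℂ) to at most one point.
sin is entire and surjective onto ℂ: for every w ∈ ℂ, sin(ζ) = w has a solution ζ ∈ ℂ (e.g., via the complex inverse arcsin). With ζ = 2z this gives z = ζ/(2). Then 5·sin(2z) takes every value in 5·ℂ = ℂ, and adding -6 is a bijection of ℂ. So f is surjective and omits no value. (Note: only on the real line is sin bounded by [−1, 1].)

Omitted value: no value.
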